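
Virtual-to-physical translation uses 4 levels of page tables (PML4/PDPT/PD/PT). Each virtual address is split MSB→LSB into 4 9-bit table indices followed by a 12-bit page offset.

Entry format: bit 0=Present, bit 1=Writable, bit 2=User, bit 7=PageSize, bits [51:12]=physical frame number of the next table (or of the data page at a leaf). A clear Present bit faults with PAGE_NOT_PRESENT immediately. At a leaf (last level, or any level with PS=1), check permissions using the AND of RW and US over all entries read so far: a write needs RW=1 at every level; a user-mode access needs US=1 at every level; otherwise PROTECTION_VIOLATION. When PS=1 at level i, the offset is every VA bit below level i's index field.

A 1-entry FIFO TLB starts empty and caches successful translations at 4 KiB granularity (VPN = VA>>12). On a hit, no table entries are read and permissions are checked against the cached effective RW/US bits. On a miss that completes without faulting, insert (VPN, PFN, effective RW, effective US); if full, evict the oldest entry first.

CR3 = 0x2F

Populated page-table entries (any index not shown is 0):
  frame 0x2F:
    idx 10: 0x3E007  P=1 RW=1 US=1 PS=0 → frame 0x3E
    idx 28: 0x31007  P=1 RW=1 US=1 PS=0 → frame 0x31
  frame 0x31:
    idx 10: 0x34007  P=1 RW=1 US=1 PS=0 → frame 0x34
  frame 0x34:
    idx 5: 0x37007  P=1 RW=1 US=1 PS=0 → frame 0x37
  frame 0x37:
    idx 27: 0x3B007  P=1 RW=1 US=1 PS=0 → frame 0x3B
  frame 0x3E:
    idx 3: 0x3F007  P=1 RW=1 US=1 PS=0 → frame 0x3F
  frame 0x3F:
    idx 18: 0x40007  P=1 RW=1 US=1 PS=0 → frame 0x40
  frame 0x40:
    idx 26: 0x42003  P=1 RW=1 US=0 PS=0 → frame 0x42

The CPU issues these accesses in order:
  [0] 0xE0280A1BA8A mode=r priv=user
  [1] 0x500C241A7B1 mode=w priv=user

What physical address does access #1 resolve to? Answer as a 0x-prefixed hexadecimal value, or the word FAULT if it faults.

Trace:
#0 VA=0xE0280A1BA8A (r,user):
  lvl0: tbl 0x2F, slot 28 ⇒ 0x31007 (P1/RW1/US1/PS0)
  lvl1: tbl 0x31, slot 10 ⇒ 0x34007 (P1/RW1/US1/PS0)
  lvl2: tbl 0x34, slot 5 ⇒ 0x37007 (P1/RW1/US1/PS0)
  lvl3: tbl 0x37, slot 27 ⇒ 0x3B007 (P1/RW1/US1/PS0)
  → PA=0x3BA8A  (4 entries read)
#1 VA=0x500C241A7B1 (w,user):
  lvl0: tbl 0x2F, slot 10 ⇒ 0x3E007 (P1/RW1/US1/PS0)
  lvl1: tbl 0x3E, slot 3 ⇒ 0x3F007 (P1/RW1/US1/PS0)
  lvl2: tbl 0x3F, slot 18 ⇒ 0x40007 (P1/RW1/US1/PS0)
  lvl3: tbl 0x40, slot 26 ⇒ 0x42003 (P1/RW1/US0/PS0)
  ✗ PROTECTION_VIOLATION  [4 reads]

Access #1 PA: FAULT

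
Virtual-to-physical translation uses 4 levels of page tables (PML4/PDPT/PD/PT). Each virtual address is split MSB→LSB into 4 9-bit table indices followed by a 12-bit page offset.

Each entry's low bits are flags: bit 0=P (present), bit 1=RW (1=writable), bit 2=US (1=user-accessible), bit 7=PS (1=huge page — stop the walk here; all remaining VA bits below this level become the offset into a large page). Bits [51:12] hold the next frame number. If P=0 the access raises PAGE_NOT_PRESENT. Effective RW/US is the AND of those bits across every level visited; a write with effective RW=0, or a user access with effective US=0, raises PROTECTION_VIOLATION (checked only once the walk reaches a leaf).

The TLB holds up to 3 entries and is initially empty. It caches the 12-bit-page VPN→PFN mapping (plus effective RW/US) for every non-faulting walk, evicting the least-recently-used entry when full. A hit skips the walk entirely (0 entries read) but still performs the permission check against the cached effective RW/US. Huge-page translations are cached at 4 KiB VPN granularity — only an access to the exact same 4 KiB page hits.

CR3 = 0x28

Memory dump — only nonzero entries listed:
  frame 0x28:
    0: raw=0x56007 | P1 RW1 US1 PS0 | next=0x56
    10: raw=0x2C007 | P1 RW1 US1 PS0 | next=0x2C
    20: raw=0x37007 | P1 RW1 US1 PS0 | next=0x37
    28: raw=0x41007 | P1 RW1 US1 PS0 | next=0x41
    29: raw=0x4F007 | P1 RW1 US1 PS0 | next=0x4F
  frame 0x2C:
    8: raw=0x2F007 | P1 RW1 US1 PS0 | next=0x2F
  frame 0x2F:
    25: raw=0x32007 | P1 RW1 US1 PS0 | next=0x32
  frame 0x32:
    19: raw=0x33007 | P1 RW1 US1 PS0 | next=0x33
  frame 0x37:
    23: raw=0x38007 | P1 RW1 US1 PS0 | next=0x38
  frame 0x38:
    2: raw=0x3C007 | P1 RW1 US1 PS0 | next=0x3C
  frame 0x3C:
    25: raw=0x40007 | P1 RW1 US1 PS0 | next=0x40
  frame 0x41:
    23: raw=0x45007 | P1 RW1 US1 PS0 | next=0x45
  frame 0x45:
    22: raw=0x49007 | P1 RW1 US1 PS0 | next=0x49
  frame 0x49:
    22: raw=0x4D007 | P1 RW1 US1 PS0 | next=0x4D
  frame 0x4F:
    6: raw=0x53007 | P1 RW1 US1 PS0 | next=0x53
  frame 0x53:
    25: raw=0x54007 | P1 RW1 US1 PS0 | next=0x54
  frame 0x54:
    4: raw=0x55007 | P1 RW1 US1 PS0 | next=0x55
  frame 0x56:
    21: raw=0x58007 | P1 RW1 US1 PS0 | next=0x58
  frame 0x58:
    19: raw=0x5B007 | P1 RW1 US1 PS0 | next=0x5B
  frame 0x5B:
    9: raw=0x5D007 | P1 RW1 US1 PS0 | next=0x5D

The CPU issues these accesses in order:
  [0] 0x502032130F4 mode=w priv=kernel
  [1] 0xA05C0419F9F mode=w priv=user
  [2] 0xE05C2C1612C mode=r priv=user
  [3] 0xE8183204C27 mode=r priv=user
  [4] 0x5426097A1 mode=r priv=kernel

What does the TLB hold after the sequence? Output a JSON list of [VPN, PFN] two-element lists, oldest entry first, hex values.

Walk each access:
#0 VA=0x502032130F4 (w,kernel):
  L0 @0x28[10] → 0x2C007  P=1,RW=1,US=1,PS=0
  L1 @0x2C[8] → 0x2F007  P=1,RW=1,US=1,PS=0
  L2 @0x2F[25] → 0x32007  P=1,RW=1,US=1,PS=0
  L3 @0x32[19] → 0x33007  P=1,RW=1,US=1,PS=0
  ✓ 0x330F4  — 4 lookups
#1 VA=0xA05C0419F9F (w,user):
  L0 @0x28[20] → 0x37007  P=1,RW=1,US=1,PS=0
  L1 @0x37[23] → 0x38007  P=1,RW=1,US=1,PS=0
  L2 @0x38[2] → 0x3C007  P=1,RW=1,US=1,PS=0
  L3 @0x3C[25] → 0x40007  P=1,RW=1,US=1,PS=0
  ✓ 0x40F9F  — 4 lookups
#2 VA=0xE05C2C1612C (r,user):
  L0 @0x28[28] → 0x41007  P=1,RW=1,US=1,PS=0
  L1 @0x41[23] → 0x45007  P=1,RW=1,US=1,PS=0
  L2 @0x45[22] → 0x49007  P=1,RW=1,US=1,PS=0
  L3 @0x49[22] → 0x4D007  P=1,RW=1,US=1,PS=0
  ✓ 0x4D12C  — 4 lookups
#3 VA=0xE8183204C27 (r,user):
  L0 @0x28[29] → 0x4F007  P=1,RW=1,US=1,PS=0
  L1 @0x4F[6] → 0x53007  P=1,RW=1,US=1,PS=0
  L2 @0x53[25] → 0x54007  P=1,RW=1,US=1,PS=0
  L3 @0x54[4] → 0x55007  P=1,RW=1,US=1,PS=0
  ✓ 0x55C27  — 4 lookups
#4 VA=0x5426097A1 (r,kernel):
  L0 @0x28[0] → 0x56007  P=1,RW=1,US=1,PS=0
  L1 @0x56[21] → 0x58007  P=1,RW=1,US=1,PS=0
  L2 @0x58[19] → 0x5B007  P=1,RW=1,US=1,PS=0
  L3 @0x5B[9] → 0x5D007  P=1,RW=1,US=1,PS=0
  ✓ 0x5D7A1  — 4 lookups

TLB: [["0xE05C2C16", "0x4D"], ["0xE8183204", "0x55"], ["0x542609", "0x5D"]]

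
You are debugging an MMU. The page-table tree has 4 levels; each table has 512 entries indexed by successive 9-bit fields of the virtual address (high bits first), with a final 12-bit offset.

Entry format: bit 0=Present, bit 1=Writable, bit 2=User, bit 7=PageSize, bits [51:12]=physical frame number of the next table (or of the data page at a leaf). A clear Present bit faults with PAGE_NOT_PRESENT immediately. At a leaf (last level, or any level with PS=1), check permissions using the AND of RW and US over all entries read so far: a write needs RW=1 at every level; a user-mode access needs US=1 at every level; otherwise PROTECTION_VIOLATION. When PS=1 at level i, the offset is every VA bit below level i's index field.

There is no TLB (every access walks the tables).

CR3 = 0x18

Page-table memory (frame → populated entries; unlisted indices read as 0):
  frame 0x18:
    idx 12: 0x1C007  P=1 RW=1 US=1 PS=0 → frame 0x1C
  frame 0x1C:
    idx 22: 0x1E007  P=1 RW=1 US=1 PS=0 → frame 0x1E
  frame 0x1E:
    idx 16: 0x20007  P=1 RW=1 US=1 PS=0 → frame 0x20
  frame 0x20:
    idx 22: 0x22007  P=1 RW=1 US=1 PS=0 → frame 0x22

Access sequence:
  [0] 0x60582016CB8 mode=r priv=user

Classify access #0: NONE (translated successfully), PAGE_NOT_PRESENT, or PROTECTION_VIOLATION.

Trace:
#0 VA=0x60582016CB8 (r,user):
  L0 @0x18[12] → 0x1C007  P=1,RW=1,US=1,PS=0
  L1 @0x1C[22] → 0x1E007  P=1,RW=1,US=1,PS=0
  L2 @0x1E[16] → 0x20007  P=1,RW=1,US=1,PS=0
  L3 @0x20[22] → 0x22007  P=1,RW=1,US=1,PS=0
  → PA=0x22CB8  (4 entries read)

Access #0 fault: NONE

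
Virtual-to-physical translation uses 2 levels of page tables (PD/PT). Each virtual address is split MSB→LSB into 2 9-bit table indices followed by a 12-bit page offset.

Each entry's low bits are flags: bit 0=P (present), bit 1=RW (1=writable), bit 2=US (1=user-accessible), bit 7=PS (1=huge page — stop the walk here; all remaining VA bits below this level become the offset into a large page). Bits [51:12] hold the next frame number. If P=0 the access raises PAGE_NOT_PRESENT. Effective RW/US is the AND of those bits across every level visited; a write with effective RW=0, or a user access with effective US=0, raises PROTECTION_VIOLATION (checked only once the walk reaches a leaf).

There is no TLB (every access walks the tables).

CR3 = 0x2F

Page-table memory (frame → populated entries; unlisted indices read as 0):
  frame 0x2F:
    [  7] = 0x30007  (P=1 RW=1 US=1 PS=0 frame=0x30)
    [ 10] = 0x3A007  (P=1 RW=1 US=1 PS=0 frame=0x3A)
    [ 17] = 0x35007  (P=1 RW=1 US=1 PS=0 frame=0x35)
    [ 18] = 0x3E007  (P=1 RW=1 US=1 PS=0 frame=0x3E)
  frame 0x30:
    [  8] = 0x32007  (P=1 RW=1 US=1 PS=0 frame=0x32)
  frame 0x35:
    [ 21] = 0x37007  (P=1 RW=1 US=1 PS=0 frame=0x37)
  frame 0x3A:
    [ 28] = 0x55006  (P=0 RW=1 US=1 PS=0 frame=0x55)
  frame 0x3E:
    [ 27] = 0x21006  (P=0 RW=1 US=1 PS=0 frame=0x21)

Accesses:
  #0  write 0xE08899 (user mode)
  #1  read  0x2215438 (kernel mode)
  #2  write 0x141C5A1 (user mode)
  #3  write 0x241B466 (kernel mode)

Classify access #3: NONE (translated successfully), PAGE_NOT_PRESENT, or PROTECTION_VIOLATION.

Per-access translation:
#0 VA=0xE08899 (w,user):
  [0] read 0x2F idx=7: raw=0x30007 flags P=1 W=1 U=1 S=0
  [1] read 0x30 idx=8: raw=0x32007 flags P=1 W=1 U=1 S=0
  ✓ 0x32899  — 2 lookups
#1 VA=0x2215438 (r,kernel):
  [0] read 0x2F idx=17: raw=0x35007 flags P=1 W=1 U=1 S=0
  [1] read 0x35 idx=21: raw=0x37007 flags P=1 W=1 U=1 S=0
  ✓ 0x37438  — 2 lookups
#2 VA=0x141C5A1 (w,user):
  [0] read 0x2F idx=10: raw=0x3A007 flags P=1 W=1 U=1 S=0
  [1] read 0x3A idx=28: raw=0x55006 flags P=0 W=1 U=1 S=0
  ✗ PAGE_NOT_PRESENT  [2 reads]
#3 VA=0x241B466 (w,kernel):
  [0] read 0x2F idx=18: raw=0x3E007 flags P=1 W=1 U=1 S=0
  [1] read 0x3E idx=27: raw=0x21006 flags P=0 W=1 U=1 S=0
  ✗ PAGE_NOT_PRESENT  [2 reads]

Access #3 fault: PAGE_NOT_PRESENT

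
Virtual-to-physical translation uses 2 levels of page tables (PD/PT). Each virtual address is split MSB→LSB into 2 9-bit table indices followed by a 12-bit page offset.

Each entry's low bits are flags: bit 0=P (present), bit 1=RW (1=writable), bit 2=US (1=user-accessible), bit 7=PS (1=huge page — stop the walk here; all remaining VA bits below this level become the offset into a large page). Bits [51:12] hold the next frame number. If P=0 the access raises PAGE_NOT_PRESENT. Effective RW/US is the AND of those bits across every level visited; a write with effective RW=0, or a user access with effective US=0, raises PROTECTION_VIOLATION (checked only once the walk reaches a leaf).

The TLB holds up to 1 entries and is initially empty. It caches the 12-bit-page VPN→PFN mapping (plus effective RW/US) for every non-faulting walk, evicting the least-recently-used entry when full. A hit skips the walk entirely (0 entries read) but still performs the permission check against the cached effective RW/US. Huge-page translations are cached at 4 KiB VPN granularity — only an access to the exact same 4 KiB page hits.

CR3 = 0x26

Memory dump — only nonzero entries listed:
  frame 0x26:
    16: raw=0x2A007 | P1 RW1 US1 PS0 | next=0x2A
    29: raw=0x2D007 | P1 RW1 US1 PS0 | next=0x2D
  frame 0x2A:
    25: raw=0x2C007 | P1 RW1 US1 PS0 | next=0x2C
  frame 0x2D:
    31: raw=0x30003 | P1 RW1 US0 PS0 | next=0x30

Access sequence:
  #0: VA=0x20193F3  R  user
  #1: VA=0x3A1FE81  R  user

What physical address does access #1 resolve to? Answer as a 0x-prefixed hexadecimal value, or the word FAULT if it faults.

Per-access translation:
#0 VA=0x20193F3 (r,user):
  L0: frame=0x26 idx=16 entry=0x2A007 [P=1 RW=1 US=1 PS=0]
  L1: frame=0x2A idx=25 entry=0x2C007 [P=1 RW=1 US=1 PS=0]
  ✓ 0x2C3F3  — 2 lookups
#1 VA=0x3A1FE81 (r,user):
  L0: frame=0x26 idx=29 entry=0x2D007 [P=1 RW=1 US=1 PS=0]
  L1: frame=0x2D idx=31 entry=0x30003 [P=1 RW=1 US=0 PS=0]
  → PROTECTION_VIOLATION  (2 entries read)

Access #1 PA: FAULT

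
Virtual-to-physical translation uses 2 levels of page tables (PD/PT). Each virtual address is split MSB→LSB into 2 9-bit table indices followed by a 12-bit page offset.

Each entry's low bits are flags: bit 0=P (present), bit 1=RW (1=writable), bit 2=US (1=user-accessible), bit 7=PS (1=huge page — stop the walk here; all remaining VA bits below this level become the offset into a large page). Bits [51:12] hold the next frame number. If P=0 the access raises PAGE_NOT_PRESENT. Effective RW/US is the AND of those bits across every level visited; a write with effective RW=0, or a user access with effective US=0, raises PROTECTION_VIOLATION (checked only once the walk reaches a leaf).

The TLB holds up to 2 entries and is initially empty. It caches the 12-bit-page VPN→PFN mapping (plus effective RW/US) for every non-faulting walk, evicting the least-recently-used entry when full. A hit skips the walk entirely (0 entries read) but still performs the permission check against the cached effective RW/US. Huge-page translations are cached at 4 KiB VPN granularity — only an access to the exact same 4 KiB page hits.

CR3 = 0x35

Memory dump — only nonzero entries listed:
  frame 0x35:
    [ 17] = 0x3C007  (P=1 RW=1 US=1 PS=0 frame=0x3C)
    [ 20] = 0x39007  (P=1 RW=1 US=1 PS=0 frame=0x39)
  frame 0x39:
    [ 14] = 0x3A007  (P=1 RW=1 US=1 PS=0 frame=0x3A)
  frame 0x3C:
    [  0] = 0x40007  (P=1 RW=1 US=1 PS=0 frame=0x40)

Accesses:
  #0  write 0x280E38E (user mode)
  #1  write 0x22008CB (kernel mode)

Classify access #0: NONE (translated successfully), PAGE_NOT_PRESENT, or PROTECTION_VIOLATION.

Walk each access:
#0 VA=0x280E38E (w,user):
  L0 @0x35[20] → 0x39007  P=1,RW=1,US=1,PS=0
  L1 @0x39[14] → 0x3A007  P=1,RW=1,US=1,PS=0
  ⇒ phys 0x3A38E  [2 reads]
#1 VA=0x22008CB (w,kernel):
  L0 @0x35[17] → 0x3C007  P=1,RW=1,US=1,PS=0
  L1 @0x3C[0] → 0x40007  P=1,RW=1,US=1,PS=0
  ⇒ phys 0x408CB  [2 reads]

Access #0 fault: NONE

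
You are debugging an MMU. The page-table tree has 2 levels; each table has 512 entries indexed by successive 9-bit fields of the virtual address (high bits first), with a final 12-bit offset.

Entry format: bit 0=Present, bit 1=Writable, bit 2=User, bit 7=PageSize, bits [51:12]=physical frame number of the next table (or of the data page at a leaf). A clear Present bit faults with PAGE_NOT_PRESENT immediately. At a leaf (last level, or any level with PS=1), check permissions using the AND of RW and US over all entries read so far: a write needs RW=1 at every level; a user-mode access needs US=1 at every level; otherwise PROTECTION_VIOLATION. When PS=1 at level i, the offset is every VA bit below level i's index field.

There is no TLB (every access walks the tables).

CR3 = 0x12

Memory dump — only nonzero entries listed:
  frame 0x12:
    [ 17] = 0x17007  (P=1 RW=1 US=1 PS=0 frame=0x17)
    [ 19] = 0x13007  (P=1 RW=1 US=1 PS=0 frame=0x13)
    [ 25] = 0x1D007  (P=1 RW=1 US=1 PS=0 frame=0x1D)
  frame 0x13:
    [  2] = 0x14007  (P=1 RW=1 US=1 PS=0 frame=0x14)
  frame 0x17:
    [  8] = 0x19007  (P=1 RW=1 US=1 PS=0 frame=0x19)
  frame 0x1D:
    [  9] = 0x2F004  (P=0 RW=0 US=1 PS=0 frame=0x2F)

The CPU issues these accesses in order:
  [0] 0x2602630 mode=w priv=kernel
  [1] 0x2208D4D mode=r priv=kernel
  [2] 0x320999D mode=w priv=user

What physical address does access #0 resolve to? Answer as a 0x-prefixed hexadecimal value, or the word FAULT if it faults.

Per-access translation:
#0 VA=0x2602630 (w,kernel):
  lvl0: tbl 0x12, slot 19 ⇒ 0x13007 (P1/RW1/US1/PS0)
  lvl1: tbl 0x13, slot 2 ⇒ 0x14007 (P1/RW1/US1/PS0)
  ⇒ phys 0x14630  [2 reads]
#1 VA=0x2208D4D (r,kernel):
  lvl0: tbl 0x12, slot 17 ⇒ 0x17007 (P1/RW1/US1/PS0)
  lvl1: tbl 0x17, slot 8 ⇒ 0x19007 (P1/RW1/US1/PS0)
  ⇒ phys 0x19D4D  [2 reads]
#2 VA=0x320999D (w,user):
  lvl0: tbl 0x12, slot 25 ⇒ 0x1D007 (P1/RW1/US1/PS0)
  lvl1: tbl 0x1D, slot 9 ⇒ 0x2F004 (P0/RW0/US1/PS0)
  ⇒ fault: PAGE_NOT_PRESENT  — 2 lookups

Access #0 PA: 0x14630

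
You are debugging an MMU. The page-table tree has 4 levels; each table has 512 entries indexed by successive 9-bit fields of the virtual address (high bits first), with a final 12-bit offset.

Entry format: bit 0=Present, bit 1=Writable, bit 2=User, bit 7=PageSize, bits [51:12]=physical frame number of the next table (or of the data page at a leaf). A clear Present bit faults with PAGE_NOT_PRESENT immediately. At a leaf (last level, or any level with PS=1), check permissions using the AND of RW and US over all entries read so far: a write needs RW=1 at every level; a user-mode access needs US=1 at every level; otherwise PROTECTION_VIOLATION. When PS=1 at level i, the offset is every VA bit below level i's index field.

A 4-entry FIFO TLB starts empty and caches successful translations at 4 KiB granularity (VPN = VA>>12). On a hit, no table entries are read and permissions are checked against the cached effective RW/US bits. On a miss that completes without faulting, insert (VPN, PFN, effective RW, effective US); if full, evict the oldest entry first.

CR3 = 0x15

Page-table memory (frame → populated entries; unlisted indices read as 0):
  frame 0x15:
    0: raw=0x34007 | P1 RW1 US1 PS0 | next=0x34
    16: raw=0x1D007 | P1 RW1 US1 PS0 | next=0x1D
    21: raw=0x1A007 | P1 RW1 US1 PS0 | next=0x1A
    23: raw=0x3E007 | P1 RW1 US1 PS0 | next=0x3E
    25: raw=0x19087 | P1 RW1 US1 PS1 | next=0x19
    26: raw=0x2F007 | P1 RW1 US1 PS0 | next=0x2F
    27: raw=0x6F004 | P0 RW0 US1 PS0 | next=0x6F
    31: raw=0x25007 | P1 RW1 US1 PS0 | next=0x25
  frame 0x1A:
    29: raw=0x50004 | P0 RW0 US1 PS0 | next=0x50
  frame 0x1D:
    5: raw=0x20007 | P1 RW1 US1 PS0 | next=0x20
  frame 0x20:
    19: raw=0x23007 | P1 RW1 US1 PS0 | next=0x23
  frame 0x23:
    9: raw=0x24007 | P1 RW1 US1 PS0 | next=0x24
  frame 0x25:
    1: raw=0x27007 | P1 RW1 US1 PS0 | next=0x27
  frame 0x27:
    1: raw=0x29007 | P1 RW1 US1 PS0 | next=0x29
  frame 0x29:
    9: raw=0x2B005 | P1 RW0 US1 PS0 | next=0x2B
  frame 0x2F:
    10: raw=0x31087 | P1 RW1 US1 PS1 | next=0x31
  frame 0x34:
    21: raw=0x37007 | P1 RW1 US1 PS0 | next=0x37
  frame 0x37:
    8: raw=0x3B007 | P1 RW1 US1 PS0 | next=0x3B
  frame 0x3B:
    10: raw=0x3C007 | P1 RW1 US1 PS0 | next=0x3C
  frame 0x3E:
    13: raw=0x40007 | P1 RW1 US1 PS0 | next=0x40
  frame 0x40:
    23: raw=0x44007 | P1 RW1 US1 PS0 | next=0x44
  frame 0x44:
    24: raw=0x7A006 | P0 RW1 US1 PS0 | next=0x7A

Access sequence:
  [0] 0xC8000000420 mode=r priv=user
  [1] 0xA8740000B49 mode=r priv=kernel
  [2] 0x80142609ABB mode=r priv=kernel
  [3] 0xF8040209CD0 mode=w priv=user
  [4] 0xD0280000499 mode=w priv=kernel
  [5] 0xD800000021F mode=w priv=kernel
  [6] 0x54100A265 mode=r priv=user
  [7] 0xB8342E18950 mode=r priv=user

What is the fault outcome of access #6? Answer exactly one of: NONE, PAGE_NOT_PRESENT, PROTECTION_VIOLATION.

Walk each access:
#0 VA=0xC8000000420 (r,user):
  L0 @0x15[25] → 0x19087  P=1,RW=1,US=1,PS=1
  → PA=0x19420 (huge @L0)  (1 entries read)
#1 VA=0xA8740000B49 (r,kernel):
  L0 @0x15[21] → 0x1A007  P=1,RW=1,US=1,PS=0
  L1 @0x1A[29] → 0x50004  P=0,RW=0,US=1,PS=0
  → PAGE_NOT_PRESENT  (2 entries read)
#2 VA=0x80142609ABB (r,kernel):
  L0 @0x15[16] → 0x1D007  P=1,RW=1,US=1,PS=0
  L1 @0x1D[5] → 0x20007  P=1,RW=1,US=1,PS=0
  L2 @0x20[19] → 0x23007  P=1,RW=1,US=1,PS=0
  L3 @0x23[9] → 0x24007  P=1,RW=1,US=1,PS=0
  → PA=0x24ABB  (4 entries read)
#3 VA=0xF8040209CD0 (w,user):
  L0 @0x15[31] → 0x25007  P=1,RW=1,US=1,PS=0
  L1 @0x25[1] → 0x27007  P=1,RW=1,US=1,PS=0
  L2 @0x27[1] → 0x29007  P=1,RW=1,US=1,PS=0
  L3 @0x29[9] → 0x2B005  P=1,RW=0,US=1,PS=0
  → PROTECTION_VIOLATION  (4 entries read)
#4 VA=0xD0280000499 (w,kernel):
  L0 @0x15[26] → 0x2F007  P=1,RW=1,US=1,PS=0
  L1 @0x2F[10] → 0x31087  P=1,RW=1,US=1,PS=1
  → PA=0x31499 (huge @L1)  (2 entries read)
#5 VA=0xD800000021F (w,kernel):
  L0 @0x15[27] → 0x6F004  P=0,RW=0,US=1,PS=0
  → PAGE_NOT_PRESENT  (1 entries read)
#6 VA=0x54100A265 (r,user):
  L0 @0x15[0] → 0x34007  P=1,RW=1,US=1,PS=0
  L1 @0x34[21] → 0x37007  P=1,RW=1,US=1,PS=0
  L2 @0x37[8] → 0x3B007  P=1,RW=1,US=1,PS=0
  L3 @0x3B[10] → 0x3C007  P=1,RW=1,US=1,PS=0
  → PA=0x3C265  (4 entries read)
#7 VA=0xB8342E18950 (r,user):
  L0 @0x15[23] → 0x3E007  P=1,RW=1,US=1,PS=0
  L1 @0x3E[13] → 0x40007  P=1,RW=1,US=1,PS=0
  L2 @0x40[23] → 0x44007  P=1,RW=1,US=1,PS=0
  L3 @0x44[24] → 0x7A006  P=0,RW=1,US=1,PS=0
  → PAGE_NOT_PRESENT  (4 entries read)

Access #6 fault: NONE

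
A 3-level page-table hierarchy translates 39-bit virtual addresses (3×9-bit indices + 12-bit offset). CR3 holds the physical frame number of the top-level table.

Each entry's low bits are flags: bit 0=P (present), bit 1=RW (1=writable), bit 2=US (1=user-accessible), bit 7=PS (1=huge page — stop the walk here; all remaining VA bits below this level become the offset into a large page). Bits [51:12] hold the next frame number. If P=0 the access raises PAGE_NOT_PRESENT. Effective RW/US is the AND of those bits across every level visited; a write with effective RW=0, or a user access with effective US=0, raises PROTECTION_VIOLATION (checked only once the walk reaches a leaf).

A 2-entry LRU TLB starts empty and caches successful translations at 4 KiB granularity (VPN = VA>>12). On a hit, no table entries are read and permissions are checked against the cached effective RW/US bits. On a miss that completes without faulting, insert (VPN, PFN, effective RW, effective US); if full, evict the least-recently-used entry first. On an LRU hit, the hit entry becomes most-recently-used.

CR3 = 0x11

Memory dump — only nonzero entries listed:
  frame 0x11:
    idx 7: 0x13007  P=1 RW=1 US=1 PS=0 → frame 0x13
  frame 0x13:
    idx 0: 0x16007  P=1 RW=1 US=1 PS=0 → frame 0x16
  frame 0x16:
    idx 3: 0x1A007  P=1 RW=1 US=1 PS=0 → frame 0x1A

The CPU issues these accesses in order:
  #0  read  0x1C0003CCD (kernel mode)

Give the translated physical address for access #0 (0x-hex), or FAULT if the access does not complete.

Trace:
#0 VA=0x1C0003CCD (r,kernel):
  L0 @0x11[7] → 0x13007  P=1,RW=1,US=1,PS=0
  L1 @0x13[0] → 0x16007  P=1,RW=1,US=1,PS=0
  L2 @0x16[3] → 0x1A007  P=1,RW=1,US=1,PS=0
  → PA=0x1ACCD  (3 entries read)

Access #0 PA: 0x1ACCD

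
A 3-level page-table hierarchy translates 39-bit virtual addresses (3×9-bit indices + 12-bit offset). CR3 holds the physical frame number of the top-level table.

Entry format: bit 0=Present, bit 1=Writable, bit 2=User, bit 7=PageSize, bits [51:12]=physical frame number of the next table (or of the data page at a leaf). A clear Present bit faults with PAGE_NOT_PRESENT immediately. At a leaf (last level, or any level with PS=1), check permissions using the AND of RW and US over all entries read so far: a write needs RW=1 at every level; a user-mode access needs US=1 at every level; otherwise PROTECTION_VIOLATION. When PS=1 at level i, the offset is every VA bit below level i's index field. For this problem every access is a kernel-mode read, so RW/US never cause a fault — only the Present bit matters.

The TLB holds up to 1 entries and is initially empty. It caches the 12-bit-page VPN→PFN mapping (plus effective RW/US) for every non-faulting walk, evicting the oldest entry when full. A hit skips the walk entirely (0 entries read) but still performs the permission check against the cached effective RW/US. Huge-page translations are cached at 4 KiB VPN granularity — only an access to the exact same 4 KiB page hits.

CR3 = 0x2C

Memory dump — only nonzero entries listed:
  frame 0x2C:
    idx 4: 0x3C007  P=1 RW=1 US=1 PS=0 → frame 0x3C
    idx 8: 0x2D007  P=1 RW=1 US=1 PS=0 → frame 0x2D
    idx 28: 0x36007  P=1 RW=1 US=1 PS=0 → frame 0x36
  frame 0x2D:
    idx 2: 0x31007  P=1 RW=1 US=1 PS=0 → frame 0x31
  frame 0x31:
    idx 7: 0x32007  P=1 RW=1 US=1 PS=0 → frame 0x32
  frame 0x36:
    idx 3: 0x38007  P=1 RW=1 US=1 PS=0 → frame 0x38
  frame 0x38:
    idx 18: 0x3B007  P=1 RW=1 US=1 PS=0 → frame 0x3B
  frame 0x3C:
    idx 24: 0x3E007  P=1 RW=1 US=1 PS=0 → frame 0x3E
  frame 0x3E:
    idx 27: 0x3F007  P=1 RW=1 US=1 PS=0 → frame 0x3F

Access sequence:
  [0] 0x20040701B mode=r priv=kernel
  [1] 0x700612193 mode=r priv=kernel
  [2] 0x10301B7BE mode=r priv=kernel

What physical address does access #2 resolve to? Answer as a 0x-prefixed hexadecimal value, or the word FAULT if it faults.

Walk each access:
#0 VA=0x20040701B (r,kernel):
  lvl0: tbl 0x2C, slot 8 ⇒ 0x2D007 (P1/RW1/US1/PS0)
  lvl1: tbl 0x2D, slot 2 ⇒ 0x31007 (P1/RW1/US1/PS0)
  lvl2: tbl 0x31, slot 7 ⇒ 0x32007 (P1/RW1/US1/PS0)
  ✓ 0x3201B  — 3 lookups
#1 VA=0x700612193 (r,kernel):
  lvl0: tbl 0x2C, slot 28 ⇒ 0x36007 (P1/RW1/US1/PS0)
  lvl1: tbl 0x36, slot 3 ⇒ 0x38007 (P1/RW1/US1/PS0)
  lvl2: tbl 0x38, slot 18 ⇒ 0x3B007 (P1/RW1/US1/PS0)
  ✓ 0x3B193  — 3 lookups
#2 VA=0x10301B7BE (r,kernel):
  lvl0: tbl 0x2C, slot 4 ⇒ 0x3C007 (P1/RW1/US1/PS0)
  lvl1: tbl 0x3C, slot 24 ⇒ 0x3E007 (P1/RW1/US1/PS0)
  lvl2: tbl 0x3E, slot 27 ⇒ 0x3F007 (P1/RW1/US1/PS0)
  ✓ 0x3F7BE  — 3 lookups

Access #2 PA: 0x3F7BE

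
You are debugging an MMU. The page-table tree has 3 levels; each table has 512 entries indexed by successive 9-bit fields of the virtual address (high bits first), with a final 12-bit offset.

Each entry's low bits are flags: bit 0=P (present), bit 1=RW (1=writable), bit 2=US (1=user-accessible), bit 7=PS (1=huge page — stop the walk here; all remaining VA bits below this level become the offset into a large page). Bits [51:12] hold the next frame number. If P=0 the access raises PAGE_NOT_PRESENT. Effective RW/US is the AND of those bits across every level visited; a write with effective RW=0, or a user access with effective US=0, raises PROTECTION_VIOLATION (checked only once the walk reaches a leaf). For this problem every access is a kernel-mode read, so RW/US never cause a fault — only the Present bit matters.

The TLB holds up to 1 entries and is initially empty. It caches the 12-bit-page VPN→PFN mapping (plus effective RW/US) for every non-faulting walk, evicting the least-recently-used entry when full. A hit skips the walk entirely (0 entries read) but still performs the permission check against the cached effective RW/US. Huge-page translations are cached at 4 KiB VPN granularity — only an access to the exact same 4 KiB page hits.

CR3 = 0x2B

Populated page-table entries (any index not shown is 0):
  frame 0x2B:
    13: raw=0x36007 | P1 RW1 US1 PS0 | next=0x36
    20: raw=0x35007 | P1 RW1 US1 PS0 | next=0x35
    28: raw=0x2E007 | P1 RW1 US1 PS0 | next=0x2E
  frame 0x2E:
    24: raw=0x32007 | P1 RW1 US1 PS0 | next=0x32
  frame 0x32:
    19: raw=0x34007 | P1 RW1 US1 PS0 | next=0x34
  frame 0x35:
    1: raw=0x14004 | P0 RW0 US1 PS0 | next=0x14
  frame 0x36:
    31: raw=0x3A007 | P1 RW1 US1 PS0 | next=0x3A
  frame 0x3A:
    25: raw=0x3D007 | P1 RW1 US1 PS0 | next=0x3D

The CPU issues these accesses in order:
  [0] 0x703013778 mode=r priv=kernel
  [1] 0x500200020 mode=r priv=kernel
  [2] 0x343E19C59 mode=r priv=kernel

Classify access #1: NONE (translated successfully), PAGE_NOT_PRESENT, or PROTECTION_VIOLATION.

Walk each access:
#0 VA=0x703013778 (r,kernel):
  L0 @0x2B[28] → 0x2E007  P=1,RW=1,US=1,PS=0
  L1 @0x2E[24] → 0x32007  P=1,RW=1,US=1,PS=0
  L2 @0x32[19] → 0x34007  P=1,RW=1,US=1,PS=0
  ✓ 0x34778  — 3 lookups
#1 VA=0x500200020 (r,kernel):
  L0 @0x2B[20] → 0x35007  P=1,RW=1,US=1,PS=0
  L1 @0x35[1] → 0x14004  P=0,RW=0,US=1,PS=0
  → PAGE_NOT_PRESENT  (2 entries read)
#2 VA=0x343E19C59 (r,kernel):
  L0 @0x2B[13] → 0x36007  P=1,RW=1,US=1,PS=0
  L1 @0x36[31] → 0x3A007  P=1,RW=1,US=1,PS=0
  L2 @0x3A[25] → 0x3D007  P=1,RW=1,US=1,PS=0
  ✓ 0x3DC59  — 3 lookups

Access #1 fault: PAGE_NOT_PRESENT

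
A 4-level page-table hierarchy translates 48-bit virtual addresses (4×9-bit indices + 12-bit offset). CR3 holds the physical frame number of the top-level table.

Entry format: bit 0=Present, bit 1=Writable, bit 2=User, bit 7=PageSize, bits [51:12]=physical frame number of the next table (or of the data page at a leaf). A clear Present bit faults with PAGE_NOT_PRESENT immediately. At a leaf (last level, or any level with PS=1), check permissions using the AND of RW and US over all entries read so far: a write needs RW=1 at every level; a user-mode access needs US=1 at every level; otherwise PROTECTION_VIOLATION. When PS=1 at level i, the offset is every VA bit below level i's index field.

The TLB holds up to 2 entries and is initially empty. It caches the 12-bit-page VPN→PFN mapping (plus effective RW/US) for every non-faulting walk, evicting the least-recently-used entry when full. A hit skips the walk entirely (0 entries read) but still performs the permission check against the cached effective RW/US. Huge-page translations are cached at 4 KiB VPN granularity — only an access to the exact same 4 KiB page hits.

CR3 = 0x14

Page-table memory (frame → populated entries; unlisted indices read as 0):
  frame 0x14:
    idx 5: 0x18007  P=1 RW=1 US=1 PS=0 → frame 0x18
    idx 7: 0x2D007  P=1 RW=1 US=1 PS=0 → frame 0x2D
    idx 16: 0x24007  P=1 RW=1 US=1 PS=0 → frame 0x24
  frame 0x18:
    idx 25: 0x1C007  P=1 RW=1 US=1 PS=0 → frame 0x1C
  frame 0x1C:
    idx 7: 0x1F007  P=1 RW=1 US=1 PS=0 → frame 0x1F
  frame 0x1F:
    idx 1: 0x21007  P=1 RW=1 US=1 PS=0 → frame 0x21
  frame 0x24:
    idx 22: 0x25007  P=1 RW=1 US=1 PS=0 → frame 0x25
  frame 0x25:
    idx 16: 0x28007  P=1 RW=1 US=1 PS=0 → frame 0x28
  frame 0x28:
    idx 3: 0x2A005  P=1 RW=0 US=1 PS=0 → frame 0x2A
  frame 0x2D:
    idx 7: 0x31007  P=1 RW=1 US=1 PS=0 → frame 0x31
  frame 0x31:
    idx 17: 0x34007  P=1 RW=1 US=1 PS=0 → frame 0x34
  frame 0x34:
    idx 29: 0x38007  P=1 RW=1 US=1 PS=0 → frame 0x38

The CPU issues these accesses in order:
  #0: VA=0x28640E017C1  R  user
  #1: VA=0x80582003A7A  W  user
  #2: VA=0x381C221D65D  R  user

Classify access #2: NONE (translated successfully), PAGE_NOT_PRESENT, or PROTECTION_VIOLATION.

Trace:
#0 VA=0x28640E017C1 (r,user):
  L0: frame=0x14 idx=5 entry=0x18007 [P=1 RW=1 US=1 PS=0]
  L1: frame=0x18 idx=25 entry=0x1C007 [P=1 RW=1 US=1 PS=0]
  L2: frame=0x1C idx=7 entry=0x1F007 [P=1 RW=1 US=1 PS=0]
  L3: frame=0x1F idx=1 entry=0x21007 [P=1 RW=1 US=1 PS=0]
  → PA=0x217C1  (4 entries read)
#1 VA=0x80582003A7A (w,user):
  L0: frame=0x14 idx=16 entry=0x24007 [P=1 RW=1 US=1 PS=0]
  L1: frame=0x24 idx=22 entry=0x25007 [P=1 RW=1 US=1 PS=0]
  L2: frame=0x25 idx=16 entry=0x28007 [P=1 RW=1 US=1 PS=0]
  L3: frame=0x28 idx=3 entry=0x2A005 [P=1 RW=0 US=1 PS=0]
  → PROTECTION_VIOLATION  (4 entries read)
#2 VA=0x381C221D65D (r,user):
  L0: frame=0x14 idx=7 entry=0x2D007 [P=1 RW=1 US=1 PS=0]
  L1: frame=0x2D idx=7 entry=0x31007 [P=1 RW=1 US=1 PS=0]
  L2: frame=0x31 idx=17 entry=0x34007 [P=1 RW=1 US=1 PS=0]
  L3: frame=0x34 idx=29 entry=0x38007 [P=1 RW=1 US=1 PS=0]
  → PA=0x3865D  (4 entries read)

Access #2 fault: NONE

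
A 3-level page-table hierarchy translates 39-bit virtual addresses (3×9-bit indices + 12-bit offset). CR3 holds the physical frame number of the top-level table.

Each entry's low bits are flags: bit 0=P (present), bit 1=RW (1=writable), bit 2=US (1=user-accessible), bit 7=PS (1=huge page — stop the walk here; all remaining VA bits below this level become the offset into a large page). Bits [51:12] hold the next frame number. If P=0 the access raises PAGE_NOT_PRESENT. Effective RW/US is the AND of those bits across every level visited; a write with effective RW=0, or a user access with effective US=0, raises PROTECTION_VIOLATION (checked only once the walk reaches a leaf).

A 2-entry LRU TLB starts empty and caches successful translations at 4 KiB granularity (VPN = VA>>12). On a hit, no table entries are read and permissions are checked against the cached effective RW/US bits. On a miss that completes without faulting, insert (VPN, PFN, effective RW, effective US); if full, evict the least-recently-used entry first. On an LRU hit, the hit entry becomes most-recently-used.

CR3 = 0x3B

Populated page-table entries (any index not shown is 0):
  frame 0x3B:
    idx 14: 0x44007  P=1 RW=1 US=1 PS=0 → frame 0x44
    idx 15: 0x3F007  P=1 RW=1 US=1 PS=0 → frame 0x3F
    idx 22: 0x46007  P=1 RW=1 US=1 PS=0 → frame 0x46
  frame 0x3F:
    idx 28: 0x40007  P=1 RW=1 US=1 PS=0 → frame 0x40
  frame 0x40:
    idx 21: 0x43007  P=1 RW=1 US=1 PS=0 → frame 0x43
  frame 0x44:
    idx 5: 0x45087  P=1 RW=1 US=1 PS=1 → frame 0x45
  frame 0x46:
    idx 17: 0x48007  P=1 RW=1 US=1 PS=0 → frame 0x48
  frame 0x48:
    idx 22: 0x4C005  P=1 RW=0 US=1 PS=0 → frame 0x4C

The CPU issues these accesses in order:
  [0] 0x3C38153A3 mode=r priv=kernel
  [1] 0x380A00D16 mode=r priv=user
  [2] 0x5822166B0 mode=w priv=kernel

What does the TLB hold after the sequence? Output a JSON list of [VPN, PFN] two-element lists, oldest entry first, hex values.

Walk each access:
#0 VA=0x3C38153A3 (r,kernel):
  L0 @0x3B[15] → 0x3F007  P=1,RW=1,US=1,PS=0
  L1 @0x3F[28] → 0x40007  P=1,RW=1,US=1,PS=0
  L2 @0x40[21] → 0x43007  P=1,RW=1,US=1,PS=0
  → PA=0x433A3  (3 entries read)
#1 VA=0x380A00D16 (r,user):
  L0 @0x3B[14] → 0x44007  P=1,RW=1,US=1,PS=0
  L1 @0x44[5] → 0x45087  P=1,RW=1,US=1,PS=1
  → PA=0x45D16 (huge @L1)  (2 entries read)
#2 VA=0x5822166B0 (w,kernel):
  L0 @0x3B[22] → 0x46007  P=1,RW=1,US=1,PS=0
  L1 @0x46[17] → 0x48007  P=1,RW=1,US=1,PS=0
  L2 @0x48[22] → 0x4C005  P=1,RW=0,US=1,PS=0
  ✗ PROTECTION_VIOLATION  [3 reads]

TLB: [["0x3C3815", "0x43"], ["0x380A00", "0x45"]]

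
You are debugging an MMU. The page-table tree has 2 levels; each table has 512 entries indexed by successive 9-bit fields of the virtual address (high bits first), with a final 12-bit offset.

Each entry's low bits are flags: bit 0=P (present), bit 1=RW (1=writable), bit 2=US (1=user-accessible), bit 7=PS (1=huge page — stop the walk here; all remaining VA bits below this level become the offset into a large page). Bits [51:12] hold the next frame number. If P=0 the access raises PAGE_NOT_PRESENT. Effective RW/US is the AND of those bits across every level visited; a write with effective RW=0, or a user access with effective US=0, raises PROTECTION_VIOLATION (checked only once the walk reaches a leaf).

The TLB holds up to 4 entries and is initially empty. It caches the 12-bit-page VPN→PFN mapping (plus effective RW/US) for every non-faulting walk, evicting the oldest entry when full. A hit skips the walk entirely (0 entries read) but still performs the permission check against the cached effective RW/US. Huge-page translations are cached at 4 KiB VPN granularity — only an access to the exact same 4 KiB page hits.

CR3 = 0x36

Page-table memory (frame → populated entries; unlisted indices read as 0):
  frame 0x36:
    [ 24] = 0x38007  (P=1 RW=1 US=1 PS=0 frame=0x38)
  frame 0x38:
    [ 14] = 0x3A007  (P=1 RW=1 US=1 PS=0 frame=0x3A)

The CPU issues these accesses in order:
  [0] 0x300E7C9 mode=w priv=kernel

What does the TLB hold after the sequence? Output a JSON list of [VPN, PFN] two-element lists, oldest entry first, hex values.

Trace:
#0 VA=0x300E7C9 (w,kernel):
  lvl0: tbl 0x36, slot 24 ⇒ 0x38007 (P1/RW1/US1/PS0)
  lvl1: tbl 0x38, slot 14 ⇒ 0x3A007 (P1/RW1/US1/PS0)
  ✓ 0x3A7C9  — 2 lookups

TLB: [["0x300E", "0x3A"]]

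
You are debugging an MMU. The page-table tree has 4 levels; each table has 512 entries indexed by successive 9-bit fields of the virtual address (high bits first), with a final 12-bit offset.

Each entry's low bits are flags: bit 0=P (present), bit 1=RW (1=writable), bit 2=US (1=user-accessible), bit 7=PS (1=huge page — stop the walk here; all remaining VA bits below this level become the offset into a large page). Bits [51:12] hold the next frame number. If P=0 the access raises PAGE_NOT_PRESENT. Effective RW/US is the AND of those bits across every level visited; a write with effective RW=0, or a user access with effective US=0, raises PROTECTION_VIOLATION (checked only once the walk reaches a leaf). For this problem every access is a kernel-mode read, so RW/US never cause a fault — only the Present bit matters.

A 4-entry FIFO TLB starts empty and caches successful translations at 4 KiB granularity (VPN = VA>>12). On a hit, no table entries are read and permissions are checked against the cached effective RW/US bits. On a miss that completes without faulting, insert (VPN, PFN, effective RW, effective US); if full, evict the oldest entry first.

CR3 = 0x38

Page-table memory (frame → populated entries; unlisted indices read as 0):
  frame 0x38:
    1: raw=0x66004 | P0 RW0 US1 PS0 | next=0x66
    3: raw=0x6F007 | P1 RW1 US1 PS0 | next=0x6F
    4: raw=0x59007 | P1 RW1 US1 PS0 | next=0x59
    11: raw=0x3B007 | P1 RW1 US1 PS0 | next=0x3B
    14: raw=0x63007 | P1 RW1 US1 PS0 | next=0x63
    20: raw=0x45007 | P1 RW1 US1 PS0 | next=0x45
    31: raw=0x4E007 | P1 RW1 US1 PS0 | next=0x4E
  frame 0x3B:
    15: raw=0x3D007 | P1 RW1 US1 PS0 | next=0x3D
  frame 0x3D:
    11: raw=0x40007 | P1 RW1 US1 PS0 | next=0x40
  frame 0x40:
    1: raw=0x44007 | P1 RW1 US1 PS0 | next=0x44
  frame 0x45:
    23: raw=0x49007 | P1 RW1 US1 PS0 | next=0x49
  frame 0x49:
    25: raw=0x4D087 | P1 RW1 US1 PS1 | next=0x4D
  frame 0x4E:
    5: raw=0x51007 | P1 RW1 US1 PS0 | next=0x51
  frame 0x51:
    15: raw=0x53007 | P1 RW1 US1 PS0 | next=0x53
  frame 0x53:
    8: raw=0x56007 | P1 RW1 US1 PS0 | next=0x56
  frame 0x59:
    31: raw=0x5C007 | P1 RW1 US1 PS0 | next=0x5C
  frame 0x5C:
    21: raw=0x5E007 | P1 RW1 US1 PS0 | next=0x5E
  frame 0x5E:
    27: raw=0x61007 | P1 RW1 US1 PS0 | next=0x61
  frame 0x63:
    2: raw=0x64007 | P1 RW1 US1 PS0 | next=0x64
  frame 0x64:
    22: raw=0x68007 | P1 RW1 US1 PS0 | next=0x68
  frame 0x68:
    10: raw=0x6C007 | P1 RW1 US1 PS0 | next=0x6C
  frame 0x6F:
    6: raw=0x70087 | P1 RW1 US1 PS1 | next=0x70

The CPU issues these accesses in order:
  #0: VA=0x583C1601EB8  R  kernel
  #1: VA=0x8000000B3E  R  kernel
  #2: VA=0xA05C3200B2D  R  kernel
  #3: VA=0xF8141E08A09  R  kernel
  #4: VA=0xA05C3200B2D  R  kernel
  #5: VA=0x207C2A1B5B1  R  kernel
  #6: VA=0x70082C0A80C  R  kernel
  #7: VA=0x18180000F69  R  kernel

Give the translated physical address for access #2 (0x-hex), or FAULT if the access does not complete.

Per-access translation:
#0 VA=0x583C1601EB8 (r,kernel):
  [0] read 0x38 idx=11: raw=0x3B007 flags P=1 W=1 U=1 S=0
  [1] read 0x3B idx=15: raw=0x3D007 flags P=1 W=1 U=1 S=0
  [2] read 0x3D idx=11: raw=0x40007 flags P=1 W=1 U=1 S=0
  [3] read 0x40 idx=1: raw=0x44007 flags P=1 W=1 U=1 S=0
  ⇒ phys 0x44EB8  [4 reads]
#1 VA=0x8000000B3E (r,kernel):
  [0] read 0x38 idx=1: raw=0x66004 flags P=0 W=0 U=1 S=0
  → PAGE_NOT_PRESENT  (1 entries read)
#2 VA=0xA05C3200B2D (r,kernel):
  [0] read 0x38 idx=20: raw=0x45007 flags P=1 W=1 U=1 S=0
  [1] read 0x45 idx=23: raw=0x49007 flags P=1 W=1 U=1 S=0
  [2] read 0x49 idx=25: raw=0x4D087 flags P=1 W=1 U=1 S=1
  ⇒ phys 0x4DB2D (huge @L2)  [3 reads]
#3 VA=0xF8141E08A09 (r,kernel):
  [0] read 0x38 idx=31: raw=0x4E007 flags P=1 W=1 U=1 S=0
  [1] read 0x4E idx=5: raw=0x51007 flags P=1 W=1 U=1 S=0
  [2] read 0x51 idx=15: raw=0x53007 flags P=1 W=1 U=1 S=0
  [3] read 0x53 idx=8: raw=0x56007 flags P=1 W=1 U=1 S=0
  ⇒ phys 0x56A09  [4 reads]
#4 VA=0xA05C3200B2D (r,kernel):
  TLB hit vpn=0xA05C3200 → PA=0x4DB2D
#5 VA=0x207C2A1B5B1 (r,kernel):
  [0] read 0x38 idx=4: raw=0x59007 flags P=1 W=1 U=1 S=0
  [1] read 0x59 idx=31: raw=0x5C007 flags P=1 W=1 U=1 S=0
  [2] read 0x5C idx=21: raw=0x5E007 flags P=1 W=1 U=1 S=0
  [3] read 0x5E idx=27: raw=0x61007 flags P=1 W=1 U=1 S=0
  ⇒ phys 0x615B1  [4 reads]
#6 VA=0x70082C0A80C (r,kernel):
  [0] read 0x38 idx=14: raw=0x63007 flags P=1 W=1 U=1 S=0
  [1] read 0x63 idx=2: raw=0x64007 flags P=1 W=1 U=1 S=0
  [2] read 0x64 idx=22: raw=0x68007 flags P=1 W=1 U=1 S=0
  [3] read 0x68 idx=10: raw=0x6C007 flags P=1 W=1 U=1 S=0
  ⇒ phys 0x6C80C  [4 reads]
#7 VA=0x18180000F69 (r,kernel):
  [0] read 0x38 idx=3: raw=0x6F007 flags P=1 W=1 U=1 S=0
  [1] read 0x6F idx=6: raw=0x70087 flags P=1 W=1 U=1 S=1
  ⇒ phys 0x70F69 (huge @L1)  [2 reads]

Access #2 PA: 0x4DB2D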